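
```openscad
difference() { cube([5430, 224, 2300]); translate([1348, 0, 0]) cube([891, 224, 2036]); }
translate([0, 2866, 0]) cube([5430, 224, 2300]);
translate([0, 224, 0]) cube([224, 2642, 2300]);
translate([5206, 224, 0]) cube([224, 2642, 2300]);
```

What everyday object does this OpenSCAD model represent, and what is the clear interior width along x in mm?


A single room. The interior width is 4982 mm.

Four walls enclosing a rectangle with a door in the front wall — a room. Outside width 5430 minus two 224 mm walls gives 4982 mm.


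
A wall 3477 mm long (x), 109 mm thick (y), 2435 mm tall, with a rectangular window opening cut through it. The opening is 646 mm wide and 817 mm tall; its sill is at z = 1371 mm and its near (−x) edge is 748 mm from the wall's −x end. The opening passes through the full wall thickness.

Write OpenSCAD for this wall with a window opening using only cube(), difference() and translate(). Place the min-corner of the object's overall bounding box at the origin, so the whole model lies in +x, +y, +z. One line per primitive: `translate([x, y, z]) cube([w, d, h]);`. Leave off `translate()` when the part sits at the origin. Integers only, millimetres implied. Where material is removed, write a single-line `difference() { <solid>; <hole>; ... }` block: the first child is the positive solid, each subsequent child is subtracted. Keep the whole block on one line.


difference() { cube([3477, 109, 2435]); translate([748, 0, 1371]) cube([646, 109, 817]); }


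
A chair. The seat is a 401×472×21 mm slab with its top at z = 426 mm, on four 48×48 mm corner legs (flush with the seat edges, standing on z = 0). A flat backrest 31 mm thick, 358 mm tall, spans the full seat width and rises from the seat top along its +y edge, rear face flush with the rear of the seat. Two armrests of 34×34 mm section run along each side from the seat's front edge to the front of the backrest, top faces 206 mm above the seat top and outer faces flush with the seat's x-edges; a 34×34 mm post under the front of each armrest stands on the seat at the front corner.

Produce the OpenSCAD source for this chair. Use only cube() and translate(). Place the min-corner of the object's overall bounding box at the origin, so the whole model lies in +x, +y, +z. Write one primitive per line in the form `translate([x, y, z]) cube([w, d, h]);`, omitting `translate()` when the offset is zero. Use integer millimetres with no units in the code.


translate([0, 0, 405]) cube([401, 472, 21]);
cube([48, 48, 405]);
translate([353, 0, 0]) cube([48, 48, 405]);
translate([0, 424, 0]) cube([48, 48, 405]);
translate([353, 424, 0]) cube([48, 48, 405]);
translate([0, 441, 426]) cube([401, 31, 358]);
translate([0, 0, 598]) cube([34, 441, 34]);
translate([367, 0, 598]) cube([34, 441, 34]);
translate([0, 0, 426]) cube([34, 34, 172]);
translate([367, 0, 426]) cube([34, 34, 172]);


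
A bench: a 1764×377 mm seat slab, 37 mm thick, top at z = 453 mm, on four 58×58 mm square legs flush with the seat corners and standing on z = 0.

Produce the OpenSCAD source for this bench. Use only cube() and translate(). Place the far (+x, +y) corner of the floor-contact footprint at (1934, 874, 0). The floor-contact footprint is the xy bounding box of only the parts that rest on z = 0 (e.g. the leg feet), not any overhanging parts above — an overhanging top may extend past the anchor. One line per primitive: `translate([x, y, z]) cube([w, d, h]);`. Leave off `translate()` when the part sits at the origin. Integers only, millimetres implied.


translate([170, 497, 416]) cube([1764, 377, 37]);
translate([170, 497, 0]) cube([58, 58, 416]);
translate([170, 816, 0]) cube([58, 58, 416]);
translate([1876, 497, 0]) cube([58, 58, 416]);
translate([1876, 816, 0]) cube([58, 58, 416]);


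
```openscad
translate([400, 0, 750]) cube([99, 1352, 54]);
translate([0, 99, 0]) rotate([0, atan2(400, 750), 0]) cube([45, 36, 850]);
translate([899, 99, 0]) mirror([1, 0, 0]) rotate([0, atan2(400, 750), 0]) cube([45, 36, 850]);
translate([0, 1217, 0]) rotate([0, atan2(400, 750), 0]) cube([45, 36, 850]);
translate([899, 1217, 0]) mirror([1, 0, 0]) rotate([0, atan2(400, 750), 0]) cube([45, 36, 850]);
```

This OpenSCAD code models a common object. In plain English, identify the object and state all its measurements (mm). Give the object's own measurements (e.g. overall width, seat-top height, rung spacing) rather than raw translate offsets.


A sawhorse. A 99×1352×54 mm beam (x, y, z) sits on two A-frame leg pairs. Each pair is two raked legs of 45×36 mm section (36 mm along y) splaying symmetrically in x. Each leg rises 750 mm vertically over 400 mm of horizontal reach and is 850 mm long along its own axis. Every leg's outer bottom edge rests on the floor and its outer top edge meets a bottom edge of the beam — the left legs (tilting toward +x) meet the beam's −x bottom edge, the right legs (their mirror images, tilting toward −x) meet its +x bottom edge — so the leg tops tuck under the beam, the beam's underside is 750 mm above the floor, and the feet are 899 mm apart outside-to-outside with the beam centred between them. The two leg pairs are set in 99 mm from either end of the beam.


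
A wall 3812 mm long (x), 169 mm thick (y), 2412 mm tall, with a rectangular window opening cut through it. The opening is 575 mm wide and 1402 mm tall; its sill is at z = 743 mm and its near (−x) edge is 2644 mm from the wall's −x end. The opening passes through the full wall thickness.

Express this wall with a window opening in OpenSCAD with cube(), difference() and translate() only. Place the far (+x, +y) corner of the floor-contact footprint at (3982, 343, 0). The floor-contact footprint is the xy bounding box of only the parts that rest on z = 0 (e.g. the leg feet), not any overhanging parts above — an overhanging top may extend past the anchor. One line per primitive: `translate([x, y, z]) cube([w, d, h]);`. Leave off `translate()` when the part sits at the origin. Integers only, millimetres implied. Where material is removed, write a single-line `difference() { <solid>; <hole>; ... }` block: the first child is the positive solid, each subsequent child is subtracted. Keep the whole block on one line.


difference() { translate([170, 174, 0]) cube([3812, 169, 2412]); translate([2814, 174, 743]) cube([575, 169, 1402]); }


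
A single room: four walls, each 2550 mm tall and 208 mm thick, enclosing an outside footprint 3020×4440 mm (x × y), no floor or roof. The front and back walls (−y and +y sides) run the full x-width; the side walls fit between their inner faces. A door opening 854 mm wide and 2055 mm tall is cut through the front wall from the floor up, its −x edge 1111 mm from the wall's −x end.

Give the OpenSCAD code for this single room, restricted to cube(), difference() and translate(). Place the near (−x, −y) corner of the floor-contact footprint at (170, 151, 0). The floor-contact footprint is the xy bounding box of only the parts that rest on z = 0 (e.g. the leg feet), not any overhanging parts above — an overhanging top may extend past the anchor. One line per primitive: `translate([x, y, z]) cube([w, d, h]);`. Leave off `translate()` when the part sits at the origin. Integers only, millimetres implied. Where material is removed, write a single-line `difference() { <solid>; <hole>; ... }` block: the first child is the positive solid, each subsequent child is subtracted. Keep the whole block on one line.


difference() { translate([170, 151, 0]) cube([3020, 208, 2550]); translate([1281, 151, 0]) cube([854, 208, 2055]); }
translate([170, 4383, 0]) cube([3020, 208, 2550]);
translate([170, 359, 0]) cube([208, 4024, 2550]);
translate([2982, 359, 0]) cube([208, 4024, 2550]);


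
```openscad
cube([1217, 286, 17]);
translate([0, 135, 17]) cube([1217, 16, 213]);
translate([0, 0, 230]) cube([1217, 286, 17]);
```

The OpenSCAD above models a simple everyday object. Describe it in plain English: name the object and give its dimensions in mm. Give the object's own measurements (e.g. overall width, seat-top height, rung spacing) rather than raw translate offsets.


An I-beam lying along x, 1217 mm long. Overall section height 247 mm. Two flanges 286 mm wide (y) and 17 mm thick, one on the floor and one at the top; a web 16 mm thick runs between them, centred on the flange width.


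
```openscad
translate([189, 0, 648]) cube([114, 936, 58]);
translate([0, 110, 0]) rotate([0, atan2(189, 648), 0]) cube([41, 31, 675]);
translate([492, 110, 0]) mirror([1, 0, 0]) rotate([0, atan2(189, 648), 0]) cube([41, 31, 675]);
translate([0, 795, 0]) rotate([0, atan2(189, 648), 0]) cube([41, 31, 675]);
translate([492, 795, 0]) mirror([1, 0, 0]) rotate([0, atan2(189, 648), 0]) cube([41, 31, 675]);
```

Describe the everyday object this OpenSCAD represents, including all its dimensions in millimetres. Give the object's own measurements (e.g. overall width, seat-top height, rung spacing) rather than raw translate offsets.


A sawhorse. A 114×936×58 mm beam (x, y, z) sits on two A-frame leg pairs. Each pair is two raked legs of 41×31 mm section (31 mm along y) splaying symmetrically in x. Each leg rises 648 mm vertically over 189 mm of horizontal reach and is 675 mm long along its own axis. Every leg's outer bottom edge rests on the floor and its outer top edge meets a bottom edge of the beam — the left legs (tilting toward +x) meet the beam's −x bottom edge, the right legs (their mirror images, tilting toward −x) meet its +x bottom edge — so the leg tops tuck under the beam, the beam's underside is 648 mm above the floor, and the feet are 492 mm apart outside-to-outside with the beam centred between them. The two leg pairs are set in 110 mm from either end of the beam.


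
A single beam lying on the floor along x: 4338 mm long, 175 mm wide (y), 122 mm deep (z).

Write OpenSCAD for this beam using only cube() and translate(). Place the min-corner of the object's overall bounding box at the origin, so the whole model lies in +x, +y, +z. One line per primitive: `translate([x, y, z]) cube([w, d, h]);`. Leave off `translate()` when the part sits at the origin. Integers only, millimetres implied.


cube([4338, 175, 122]);


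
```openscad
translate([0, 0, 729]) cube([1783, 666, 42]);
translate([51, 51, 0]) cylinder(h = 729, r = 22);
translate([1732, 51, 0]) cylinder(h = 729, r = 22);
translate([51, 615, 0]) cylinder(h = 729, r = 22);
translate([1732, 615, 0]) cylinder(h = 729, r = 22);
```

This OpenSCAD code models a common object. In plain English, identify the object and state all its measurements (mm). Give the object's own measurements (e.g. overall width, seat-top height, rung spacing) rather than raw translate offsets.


A rectangular dining table. The top is 1783×666×42 mm with its upper surface at z = 771 mm. It stands on four round legs of 44 mm diameter, each leg's bounding box inset 29 mm from the nearest pair of top edges, running from the floor to the underside of the top.


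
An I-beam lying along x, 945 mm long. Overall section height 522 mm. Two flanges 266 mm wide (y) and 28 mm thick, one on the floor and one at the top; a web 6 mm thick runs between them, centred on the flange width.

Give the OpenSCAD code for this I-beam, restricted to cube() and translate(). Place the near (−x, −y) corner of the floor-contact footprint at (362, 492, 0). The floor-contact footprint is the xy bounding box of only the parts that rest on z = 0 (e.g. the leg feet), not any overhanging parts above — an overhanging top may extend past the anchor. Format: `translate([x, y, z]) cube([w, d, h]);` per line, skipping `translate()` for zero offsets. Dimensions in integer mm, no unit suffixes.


translate([362, 492, 0]) cube([945, 266, 28]);
translate([362, 622, 28]) cube([945, 6, 466]);
translate([362, 492, 494]) cube([945, 266, 28]);


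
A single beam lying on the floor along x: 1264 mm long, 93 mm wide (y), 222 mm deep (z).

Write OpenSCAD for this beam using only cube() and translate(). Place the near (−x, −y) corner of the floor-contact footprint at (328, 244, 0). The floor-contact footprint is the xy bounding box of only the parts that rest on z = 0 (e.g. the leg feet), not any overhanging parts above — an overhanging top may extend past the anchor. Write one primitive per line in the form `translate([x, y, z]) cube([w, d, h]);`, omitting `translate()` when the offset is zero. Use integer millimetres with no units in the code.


translate([328, 244, 0]) cube([1264, 93, 222]);


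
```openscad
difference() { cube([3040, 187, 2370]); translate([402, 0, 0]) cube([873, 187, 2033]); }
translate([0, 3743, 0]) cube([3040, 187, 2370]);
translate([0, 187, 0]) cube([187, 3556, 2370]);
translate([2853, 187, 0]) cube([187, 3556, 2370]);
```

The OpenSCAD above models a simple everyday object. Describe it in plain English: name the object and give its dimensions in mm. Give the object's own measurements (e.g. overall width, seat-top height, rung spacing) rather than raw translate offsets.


A single room: four walls, each 2370 mm tall and 187 mm thick, enclosing an outside footprint 3040×3930 mm (x × y), no floor or roof. The front and back walls (−y and +y sides) run the full x-width; the side walls fit between their inner faces. A door opening 873 mm wide and 2033 mm tall is cut through the front wall from the floor up, its −x edge 402 mm from the wall's −x end.


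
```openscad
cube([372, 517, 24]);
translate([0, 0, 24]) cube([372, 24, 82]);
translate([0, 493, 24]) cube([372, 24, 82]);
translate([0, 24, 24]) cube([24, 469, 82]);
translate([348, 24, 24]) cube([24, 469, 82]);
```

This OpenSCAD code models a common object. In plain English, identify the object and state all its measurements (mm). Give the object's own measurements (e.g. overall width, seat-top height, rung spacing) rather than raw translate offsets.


An open-topped rectangular box: outside dimensions 372×517×106 mm, with a uniform wall and base thickness of 24 mm. The base is a full 372×517 slab on the floor; four walls sit on top of the base. The front and back walls (the −y and +y sides) span the full width; the two side walls fit between them.


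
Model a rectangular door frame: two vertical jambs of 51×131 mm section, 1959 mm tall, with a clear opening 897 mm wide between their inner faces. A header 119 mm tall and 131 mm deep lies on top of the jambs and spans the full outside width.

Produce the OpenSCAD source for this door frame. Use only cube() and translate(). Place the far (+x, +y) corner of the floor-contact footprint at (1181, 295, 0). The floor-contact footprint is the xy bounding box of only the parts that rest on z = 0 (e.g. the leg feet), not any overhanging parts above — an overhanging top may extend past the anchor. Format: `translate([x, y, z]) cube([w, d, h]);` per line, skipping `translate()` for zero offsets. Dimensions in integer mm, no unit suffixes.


translate([182, 164, 0]) cube([51, 131, 1959]);
translate([1130, 164, 0]) cube([51, 131, 1959]);
translate([182, 164, 1959]) cube([999, 131, 119]);


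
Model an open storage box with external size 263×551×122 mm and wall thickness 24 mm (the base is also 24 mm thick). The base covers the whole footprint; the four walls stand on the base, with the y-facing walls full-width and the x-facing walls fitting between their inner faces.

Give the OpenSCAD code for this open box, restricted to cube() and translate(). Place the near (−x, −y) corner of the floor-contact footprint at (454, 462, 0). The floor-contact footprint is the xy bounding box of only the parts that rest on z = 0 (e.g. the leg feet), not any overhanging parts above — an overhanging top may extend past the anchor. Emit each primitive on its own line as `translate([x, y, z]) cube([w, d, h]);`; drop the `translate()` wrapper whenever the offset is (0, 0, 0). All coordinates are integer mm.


translate([454, 462, 0]) cube([263, 551, 24]);
translate([454, 462, 24]) cube([263, 24, 98]);
translate([454, 989, 24]) cube([263, 24, 98]);
translate([454, 486, 24]) cube([24, 503, 98]);
translate([693, 486, 24]) cube([24, 503, 98]);


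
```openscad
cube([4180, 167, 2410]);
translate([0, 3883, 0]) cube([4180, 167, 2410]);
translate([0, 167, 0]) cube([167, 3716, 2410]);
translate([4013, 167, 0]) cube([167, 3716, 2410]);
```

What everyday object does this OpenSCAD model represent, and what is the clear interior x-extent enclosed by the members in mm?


A house (or room) frame. The interior width is 3846 mm.

Four 2410 mm walls enclosing a rectangle with no floor or roof — a room or house frame. Outside width is 4180 mm and wall thickness is 167 mm, so the interior width is 4180 − 2 × 167 = 3846 mm.


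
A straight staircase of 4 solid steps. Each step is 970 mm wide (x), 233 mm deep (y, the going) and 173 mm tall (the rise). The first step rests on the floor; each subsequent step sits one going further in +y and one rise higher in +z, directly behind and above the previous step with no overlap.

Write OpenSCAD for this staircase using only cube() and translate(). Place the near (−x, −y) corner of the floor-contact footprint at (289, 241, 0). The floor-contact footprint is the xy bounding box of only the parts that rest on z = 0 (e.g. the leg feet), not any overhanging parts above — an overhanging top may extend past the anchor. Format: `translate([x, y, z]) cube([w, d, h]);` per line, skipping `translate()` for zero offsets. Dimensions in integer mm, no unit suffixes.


translate([289, 241, 0]) cube([970, 233, 173]);
translate([289, 474, 173]) cube([970, 233, 173]);
translate([289, 707, 346]) cube([970, 233, 173]);
translate([289, 940, 519]) cube([970, 233, 173]);


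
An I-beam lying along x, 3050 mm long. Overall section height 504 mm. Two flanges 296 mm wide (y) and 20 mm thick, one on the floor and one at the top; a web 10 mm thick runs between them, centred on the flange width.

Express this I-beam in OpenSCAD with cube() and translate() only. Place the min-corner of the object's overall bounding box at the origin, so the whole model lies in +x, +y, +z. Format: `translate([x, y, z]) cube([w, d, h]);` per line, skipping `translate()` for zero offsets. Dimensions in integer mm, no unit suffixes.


cube([3050, 296, 20]);
translate([0, 143, 20]) cube([3050, 10, 464]);
translate([0, 0, 484]) cube([3050, 296, 20]);


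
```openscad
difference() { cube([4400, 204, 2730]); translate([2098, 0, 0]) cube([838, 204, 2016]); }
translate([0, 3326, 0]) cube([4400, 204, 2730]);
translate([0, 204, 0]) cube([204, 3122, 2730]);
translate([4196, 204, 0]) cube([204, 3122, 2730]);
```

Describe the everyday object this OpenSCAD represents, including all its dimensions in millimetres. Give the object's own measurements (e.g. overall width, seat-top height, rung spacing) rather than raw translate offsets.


A single room: four walls, each 2730 mm tall and 204 mm thick, enclosing an outside footprint 4400×3530 mm (x × y), no floor or roof. The front and back walls (−y and +y sides) run the full x-width; the side walls fit between their inner faces. A door opening 838 mm wide and 2016 mm tall is cut through the front wall from the floor up, its −x edge 2098 mm from the wall's −x end.


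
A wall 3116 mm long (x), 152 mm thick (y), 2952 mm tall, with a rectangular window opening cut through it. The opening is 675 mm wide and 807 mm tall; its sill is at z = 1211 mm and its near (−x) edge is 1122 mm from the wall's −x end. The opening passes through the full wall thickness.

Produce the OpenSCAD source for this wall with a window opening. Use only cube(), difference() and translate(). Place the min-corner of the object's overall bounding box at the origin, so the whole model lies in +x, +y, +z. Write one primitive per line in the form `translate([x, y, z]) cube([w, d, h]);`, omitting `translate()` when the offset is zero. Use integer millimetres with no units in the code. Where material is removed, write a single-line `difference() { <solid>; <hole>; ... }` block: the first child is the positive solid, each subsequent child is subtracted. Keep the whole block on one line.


difference() { cube([3116, 152, 2952]); translate([1122, 0, 1211]) cube([675, 152, 807]); }


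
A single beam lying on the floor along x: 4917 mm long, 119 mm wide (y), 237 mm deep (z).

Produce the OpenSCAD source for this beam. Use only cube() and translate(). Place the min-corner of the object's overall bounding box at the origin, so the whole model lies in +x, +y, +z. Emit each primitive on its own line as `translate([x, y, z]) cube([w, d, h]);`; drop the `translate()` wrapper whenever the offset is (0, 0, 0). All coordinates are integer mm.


cube([4917, 119, 237]);


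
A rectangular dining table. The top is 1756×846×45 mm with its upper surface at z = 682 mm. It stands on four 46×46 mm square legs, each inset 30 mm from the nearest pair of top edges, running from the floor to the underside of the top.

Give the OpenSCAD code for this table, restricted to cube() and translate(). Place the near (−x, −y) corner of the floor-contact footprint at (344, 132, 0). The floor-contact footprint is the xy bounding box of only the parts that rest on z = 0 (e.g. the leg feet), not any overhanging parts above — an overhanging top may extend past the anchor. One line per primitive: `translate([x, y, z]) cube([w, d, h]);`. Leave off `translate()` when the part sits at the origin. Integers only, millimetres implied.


translate([314, 102, 637]) cube([1756, 846, 45]);
translate([344, 132, 0]) cube([46, 46, 637]);
translate([1994, 132, 0]) cube([46, 46, 637]);
translate([344, 872, 0]) cube([46, 46, 637]);
translate([1994, 872, 0]) cube([46, 46, 637]);


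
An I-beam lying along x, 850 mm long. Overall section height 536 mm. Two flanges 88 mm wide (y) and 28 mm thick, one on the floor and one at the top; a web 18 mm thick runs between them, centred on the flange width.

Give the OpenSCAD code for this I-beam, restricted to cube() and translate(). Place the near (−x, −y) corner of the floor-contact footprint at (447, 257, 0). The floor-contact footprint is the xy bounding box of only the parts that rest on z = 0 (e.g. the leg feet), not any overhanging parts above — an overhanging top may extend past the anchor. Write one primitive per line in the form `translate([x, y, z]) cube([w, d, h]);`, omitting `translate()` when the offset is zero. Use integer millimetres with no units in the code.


translate([447, 257, 0]) cube([850, 88, 28]);
translate([447, 292, 28]) cube([850, 18, 480]);
translate([447, 257, 508]) cube([850, 88, 28]);


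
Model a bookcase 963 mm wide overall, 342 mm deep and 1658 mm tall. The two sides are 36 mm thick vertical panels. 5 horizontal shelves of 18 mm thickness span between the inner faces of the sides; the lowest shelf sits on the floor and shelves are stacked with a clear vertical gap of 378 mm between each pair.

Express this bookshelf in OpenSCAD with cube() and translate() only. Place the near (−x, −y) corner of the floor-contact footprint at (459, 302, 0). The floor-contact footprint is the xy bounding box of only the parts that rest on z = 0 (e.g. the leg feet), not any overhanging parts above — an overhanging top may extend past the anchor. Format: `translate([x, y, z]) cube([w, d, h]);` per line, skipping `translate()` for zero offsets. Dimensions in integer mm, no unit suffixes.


translate([459, 302, 0]) cube([36, 342, 1658]);
translate([1386, 302, 0]) cube([36, 342, 1658]);
translate([495, 302, 0]) cube([891, 342, 18]);
translate([495, 302, 396]) cube([891, 342, 18]);
translate([495, 302, 792]) cube([891, 342, 18]);
translate([495, 302, 1188]) cube([891, 342, 18]);
translate([495, 302, 1584]) cube([891, 342, 18]);


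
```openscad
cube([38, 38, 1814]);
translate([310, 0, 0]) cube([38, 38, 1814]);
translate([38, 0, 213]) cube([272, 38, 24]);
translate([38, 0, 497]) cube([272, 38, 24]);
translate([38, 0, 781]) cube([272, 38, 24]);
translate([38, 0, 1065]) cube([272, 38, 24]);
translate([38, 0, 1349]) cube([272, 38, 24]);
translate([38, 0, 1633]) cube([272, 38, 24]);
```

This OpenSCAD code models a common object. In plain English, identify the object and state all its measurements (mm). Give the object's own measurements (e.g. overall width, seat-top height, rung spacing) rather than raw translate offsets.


A straight ladder. Two 38×38 mm vertical rails, 1814 mm tall, stand 348 mm apart (outside-to-outside) with their front faces coplanar on the −y side. 6 rungs, each 38 mm deep and 24 mm tall, span between the inner faces of the rails, front faces flush with the rails. The lowest rung's underside is at z = 213 mm and rungs are spaced 284 mm apart (underside to underside).


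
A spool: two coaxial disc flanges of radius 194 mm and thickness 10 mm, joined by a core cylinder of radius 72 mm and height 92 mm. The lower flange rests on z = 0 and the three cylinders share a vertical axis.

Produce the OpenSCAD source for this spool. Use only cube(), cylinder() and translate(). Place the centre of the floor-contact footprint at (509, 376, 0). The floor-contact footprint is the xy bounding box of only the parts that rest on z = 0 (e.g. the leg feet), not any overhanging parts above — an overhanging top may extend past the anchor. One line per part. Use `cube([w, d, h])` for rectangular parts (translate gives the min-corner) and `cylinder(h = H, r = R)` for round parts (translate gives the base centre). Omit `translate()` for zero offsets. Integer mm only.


translate([509, 376, 0]) cylinder(h = 10, r = 194);
translate([509, 376, 10]) cylinder(h = 92, r = 72);
translate([509, 376, 102]) cylinder(h = 10, r = 194);


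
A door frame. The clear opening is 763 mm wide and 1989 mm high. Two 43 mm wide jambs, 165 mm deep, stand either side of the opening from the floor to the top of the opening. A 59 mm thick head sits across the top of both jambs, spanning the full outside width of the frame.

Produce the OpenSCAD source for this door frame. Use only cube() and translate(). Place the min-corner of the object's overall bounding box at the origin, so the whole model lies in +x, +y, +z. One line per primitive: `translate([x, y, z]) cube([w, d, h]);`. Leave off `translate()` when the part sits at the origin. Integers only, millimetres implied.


cube([43, 165, 1989]);
translate([806, 0, 0]) cube([43, 165, 1989]);
translate([0, 0, 1989]) cube([849, 165, 59]);


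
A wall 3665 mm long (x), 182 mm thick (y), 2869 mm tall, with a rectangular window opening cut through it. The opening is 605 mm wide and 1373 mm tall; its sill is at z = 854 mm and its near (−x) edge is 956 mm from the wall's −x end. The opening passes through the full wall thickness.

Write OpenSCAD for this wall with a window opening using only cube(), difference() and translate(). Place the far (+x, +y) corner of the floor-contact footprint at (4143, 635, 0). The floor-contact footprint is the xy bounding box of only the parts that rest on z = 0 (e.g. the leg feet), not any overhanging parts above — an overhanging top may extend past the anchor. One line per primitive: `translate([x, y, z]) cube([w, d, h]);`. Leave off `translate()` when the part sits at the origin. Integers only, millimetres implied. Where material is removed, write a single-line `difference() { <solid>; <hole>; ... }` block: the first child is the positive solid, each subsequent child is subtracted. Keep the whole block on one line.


difference() { translate([478, 453, 0]) cube([3665, 182, 2869]); translate([1434, 453, 854]) cube([605, 182, 1373]); }


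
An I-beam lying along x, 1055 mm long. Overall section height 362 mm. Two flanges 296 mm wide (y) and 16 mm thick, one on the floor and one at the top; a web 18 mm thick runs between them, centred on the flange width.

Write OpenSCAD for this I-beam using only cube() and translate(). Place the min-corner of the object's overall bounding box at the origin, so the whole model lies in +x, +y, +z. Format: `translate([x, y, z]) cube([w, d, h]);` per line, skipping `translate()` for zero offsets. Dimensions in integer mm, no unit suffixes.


cube([1055, 296, 16]);
translate([0, 139, 16]) cube([1055, 18, 330]);
translate([0, 0, 346]) cube([1055, 296, 16]);


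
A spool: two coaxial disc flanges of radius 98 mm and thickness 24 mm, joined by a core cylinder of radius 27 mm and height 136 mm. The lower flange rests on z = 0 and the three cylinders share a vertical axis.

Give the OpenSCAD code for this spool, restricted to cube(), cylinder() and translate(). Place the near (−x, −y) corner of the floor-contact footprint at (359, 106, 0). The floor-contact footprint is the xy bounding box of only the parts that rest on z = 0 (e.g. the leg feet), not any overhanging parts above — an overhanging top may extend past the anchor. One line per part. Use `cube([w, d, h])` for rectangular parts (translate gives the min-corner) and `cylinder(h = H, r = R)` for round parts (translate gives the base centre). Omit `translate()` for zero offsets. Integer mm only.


translate([457, 204, 0]) cylinder(h = 24, r = 98);
translate([457, 204, 24]) cylinder(h = 136, r = 27);
translate([457, 204, 160]) cylinder(h = 24, r = 98);


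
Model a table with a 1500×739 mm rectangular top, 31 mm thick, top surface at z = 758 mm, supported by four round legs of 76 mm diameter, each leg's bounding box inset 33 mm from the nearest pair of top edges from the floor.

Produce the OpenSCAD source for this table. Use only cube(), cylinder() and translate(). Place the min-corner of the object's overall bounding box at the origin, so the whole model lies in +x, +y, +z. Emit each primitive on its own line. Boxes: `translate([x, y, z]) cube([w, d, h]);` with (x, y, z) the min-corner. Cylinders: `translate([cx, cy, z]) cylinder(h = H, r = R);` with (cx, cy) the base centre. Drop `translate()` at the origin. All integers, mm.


translate([0, 0, 727]) cube([1500, 739, 31]);
translate([71, 71, 0]) cylinder(h = 727, r = 38);
translate([1429, 71, 0]) cylinder(h = 727, r = 38);
translate([71, 668, 0]) cylinder(h = 727, r = 38);
translate([1429, 668, 0]) cylinder(h = 727, r = 38);


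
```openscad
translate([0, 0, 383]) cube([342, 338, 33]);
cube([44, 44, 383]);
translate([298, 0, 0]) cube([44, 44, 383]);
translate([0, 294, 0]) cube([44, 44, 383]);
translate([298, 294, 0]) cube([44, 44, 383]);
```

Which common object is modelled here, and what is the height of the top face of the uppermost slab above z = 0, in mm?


A stool. The seat height is 416 mm.

A 342×338×33 slab at z = 383 on four corner posts — a stool. The seat top is 383 + 33 = 416 mm.


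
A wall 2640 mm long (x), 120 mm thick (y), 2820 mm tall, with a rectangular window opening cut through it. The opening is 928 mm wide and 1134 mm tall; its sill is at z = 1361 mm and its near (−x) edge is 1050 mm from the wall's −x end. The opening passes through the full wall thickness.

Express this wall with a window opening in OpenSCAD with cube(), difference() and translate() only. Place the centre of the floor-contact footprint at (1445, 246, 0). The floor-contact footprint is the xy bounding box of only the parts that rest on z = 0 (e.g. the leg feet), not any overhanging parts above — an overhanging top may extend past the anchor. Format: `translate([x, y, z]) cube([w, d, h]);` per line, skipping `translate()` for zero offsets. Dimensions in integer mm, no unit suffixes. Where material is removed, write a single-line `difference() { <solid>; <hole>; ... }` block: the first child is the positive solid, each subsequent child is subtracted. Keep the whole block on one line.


difference() { translate([125, 186, 0]) cube([2640, 120, 2820]); translate([1175, 186, 1361]) cube([928, 120, 1134]); }


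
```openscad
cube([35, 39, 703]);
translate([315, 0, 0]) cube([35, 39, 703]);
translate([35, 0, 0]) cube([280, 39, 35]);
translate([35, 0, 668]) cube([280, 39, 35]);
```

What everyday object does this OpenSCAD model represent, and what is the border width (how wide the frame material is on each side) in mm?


A picture frame. The border width is 35 mm.

Four thin pieces enclosing a rectangular opening — a picture frame. The two full-height stiles are 703 mm tall; the top rail sits at z = 668 and is 35 mm tall, so the border above the opening is 703 − 668 = 35 mm, matching the stile x-width.


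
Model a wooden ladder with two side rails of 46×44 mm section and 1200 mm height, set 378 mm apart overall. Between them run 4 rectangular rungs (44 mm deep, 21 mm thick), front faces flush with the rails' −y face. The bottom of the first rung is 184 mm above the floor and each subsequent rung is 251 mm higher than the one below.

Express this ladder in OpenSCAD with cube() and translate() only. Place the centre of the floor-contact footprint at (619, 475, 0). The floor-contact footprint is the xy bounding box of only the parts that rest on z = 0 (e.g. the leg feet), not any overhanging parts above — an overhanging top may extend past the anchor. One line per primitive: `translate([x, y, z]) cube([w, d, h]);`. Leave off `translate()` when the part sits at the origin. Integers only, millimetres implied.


translate([430, 453, 0]) cube([46, 44, 1200]);
translate([762, 453, 0]) cube([46, 44, 1200]);
translate([476, 453, 184]) cube([286, 44, 21]);
translate([476, 453, 435]) cube([286, 44, 21]);
translate([476, 453, 686]) cube([286, 44, 21]);
translate([476, 453, 937]) cube([286, 44, 21]);


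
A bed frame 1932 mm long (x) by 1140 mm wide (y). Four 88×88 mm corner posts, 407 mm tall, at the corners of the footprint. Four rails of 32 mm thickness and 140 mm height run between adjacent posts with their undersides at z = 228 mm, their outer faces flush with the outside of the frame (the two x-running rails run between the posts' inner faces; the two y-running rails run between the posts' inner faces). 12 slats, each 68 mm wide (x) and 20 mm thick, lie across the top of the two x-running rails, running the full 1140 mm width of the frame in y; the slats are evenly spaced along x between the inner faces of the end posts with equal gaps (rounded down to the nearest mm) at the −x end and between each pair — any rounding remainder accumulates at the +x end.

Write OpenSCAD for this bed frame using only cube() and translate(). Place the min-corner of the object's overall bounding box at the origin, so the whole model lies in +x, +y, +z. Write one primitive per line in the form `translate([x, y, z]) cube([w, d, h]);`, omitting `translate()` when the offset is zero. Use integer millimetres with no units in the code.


cube([88, 88, 407]);
translate([0, 1052, 0]) cube([88, 88, 407]);
translate([1844, 0, 0]) cube([88, 88, 407]);
translate([1844, 1052, 0]) cube([88, 88, 407]);
translate([88, 0, 228]) cube([1756, 32, 140]);
translate([88, 1108, 228]) cube([1756, 32, 140]);
translate([0, 88, 228]) cube([32, 964, 140]);
translate([1900, 88, 228]) cube([32, 964, 140]);
translate([160, 0, 368]) cube([68, 1140, 20]);
translate([300, 0, 368]) cube([68, 1140, 20]);
translate([440, 0, 368]) cube([68, 1140, 20]);
translate([580, 0, 368]) cube([68, 1140, 20]);
translate([720, 0, 368]) cube([68, 1140, 20]);
translate([860, 0, 368]) cube([68, 1140, 20]);
translate([1000, 0, 368]) cube([68, 1140, 20]);
translate([1140, 0, 368]) cube([68, 1140, 20]);
translate([1280, 0, 368]) cube([68, 1140, 20]);
translate([1420, 0, 368]) cube([68, 1140, 20]);
translate([1560, 0, 368]) cube([68, 1140, 20]);
translate([1700, 0, 368]) cube([68, 1140, 20]);


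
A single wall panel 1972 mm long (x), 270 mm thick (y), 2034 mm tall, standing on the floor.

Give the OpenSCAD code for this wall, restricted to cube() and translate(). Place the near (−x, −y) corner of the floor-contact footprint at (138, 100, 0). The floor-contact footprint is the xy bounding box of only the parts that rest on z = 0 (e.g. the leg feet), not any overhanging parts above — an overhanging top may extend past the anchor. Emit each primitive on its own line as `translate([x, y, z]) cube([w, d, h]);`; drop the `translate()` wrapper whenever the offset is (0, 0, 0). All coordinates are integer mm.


translate([138, 100, 0]) cube([1972, 270, 2034]);


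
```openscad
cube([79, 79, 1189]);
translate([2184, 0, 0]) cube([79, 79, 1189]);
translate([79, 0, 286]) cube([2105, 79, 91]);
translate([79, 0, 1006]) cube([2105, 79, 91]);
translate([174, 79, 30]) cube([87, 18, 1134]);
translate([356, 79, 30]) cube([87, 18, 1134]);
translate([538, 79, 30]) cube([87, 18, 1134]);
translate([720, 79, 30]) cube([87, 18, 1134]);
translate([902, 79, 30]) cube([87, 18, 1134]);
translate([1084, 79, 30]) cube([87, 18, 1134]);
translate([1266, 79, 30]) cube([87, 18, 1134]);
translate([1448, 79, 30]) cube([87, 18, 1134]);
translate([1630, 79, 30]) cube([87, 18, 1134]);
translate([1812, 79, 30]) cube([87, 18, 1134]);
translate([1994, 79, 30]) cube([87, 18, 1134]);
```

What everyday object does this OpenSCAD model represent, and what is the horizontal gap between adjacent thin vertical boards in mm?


A fence section. The picket gap is 95 mm.

Two posts, two rails, 11 pickets — a fence section. Span 2105 mm holds 11 pickets of 87 mm with 12 equal gaps: ⌊(2105 − 11·87) / 12⌋ = 95 mm.


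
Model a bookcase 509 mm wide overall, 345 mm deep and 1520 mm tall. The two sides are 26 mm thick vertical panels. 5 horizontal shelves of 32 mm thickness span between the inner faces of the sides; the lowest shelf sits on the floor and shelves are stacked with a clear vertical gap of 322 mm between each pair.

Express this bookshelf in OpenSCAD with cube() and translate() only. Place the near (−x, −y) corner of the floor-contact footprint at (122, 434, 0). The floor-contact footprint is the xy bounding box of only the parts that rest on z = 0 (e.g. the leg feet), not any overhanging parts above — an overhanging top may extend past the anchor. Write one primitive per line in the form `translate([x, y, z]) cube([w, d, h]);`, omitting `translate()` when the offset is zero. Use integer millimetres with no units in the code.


translate([122, 434, 0]) cube([26, 345, 1520]);
translate([605, 434, 0]) cube([26, 345, 1520]);
translate([148, 434, 0]) cube([457, 345, 32]);
translate([148, 434, 354]) cube([457, 345, 32]);
translate([148, 434, 708]) cube([457, 345, 32]);
translate([148, 434, 1062]) cube([457, 345, 32]);
translate([148, 434, 1416]) cube([457, 345, 32]);


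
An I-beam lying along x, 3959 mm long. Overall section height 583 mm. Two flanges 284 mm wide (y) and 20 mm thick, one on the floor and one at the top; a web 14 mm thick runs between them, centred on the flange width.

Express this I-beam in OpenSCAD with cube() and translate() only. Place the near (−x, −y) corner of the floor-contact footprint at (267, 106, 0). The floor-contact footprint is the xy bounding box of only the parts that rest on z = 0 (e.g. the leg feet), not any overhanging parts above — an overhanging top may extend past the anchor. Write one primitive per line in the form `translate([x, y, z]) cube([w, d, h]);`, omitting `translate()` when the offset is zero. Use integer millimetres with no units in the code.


translate([267, 106, 0]) cube([3959, 284, 20]);
translate([267, 241, 20]) cube([3959, 14, 543]);
translate([267, 106, 563]) cube([3959, 284, 20]);


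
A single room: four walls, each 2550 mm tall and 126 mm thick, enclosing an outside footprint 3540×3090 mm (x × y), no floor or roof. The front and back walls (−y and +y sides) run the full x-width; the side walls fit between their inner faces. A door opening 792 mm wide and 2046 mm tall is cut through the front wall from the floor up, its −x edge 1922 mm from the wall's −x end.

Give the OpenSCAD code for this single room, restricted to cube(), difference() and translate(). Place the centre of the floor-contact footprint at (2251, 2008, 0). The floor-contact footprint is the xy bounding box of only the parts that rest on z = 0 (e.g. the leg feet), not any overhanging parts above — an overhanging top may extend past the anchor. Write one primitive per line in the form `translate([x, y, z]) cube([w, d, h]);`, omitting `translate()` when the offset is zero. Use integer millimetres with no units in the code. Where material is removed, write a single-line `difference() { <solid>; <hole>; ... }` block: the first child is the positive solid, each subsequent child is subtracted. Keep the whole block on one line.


difference() { translate([481, 463, 0]) cube([3540, 126, 2550]); translate([2403, 463, 0]) cube([792, 126, 2046]); }
translate([481, 3427, 0]) cube([3540, 126, 2550]);
translate([481, 589, 0]) cube([126, 2838, 2550]);
translate([3895, 589, 0]) cube([126, 2838, 2550]);
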